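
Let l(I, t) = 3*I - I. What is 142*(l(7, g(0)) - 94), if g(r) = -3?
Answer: -11360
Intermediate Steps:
l(I, t) = 2*I
142*(l(7, g(0)) - 94) = 142*(2*7 - 94) = 142*(14 - 94) = 142*(-80) = -11360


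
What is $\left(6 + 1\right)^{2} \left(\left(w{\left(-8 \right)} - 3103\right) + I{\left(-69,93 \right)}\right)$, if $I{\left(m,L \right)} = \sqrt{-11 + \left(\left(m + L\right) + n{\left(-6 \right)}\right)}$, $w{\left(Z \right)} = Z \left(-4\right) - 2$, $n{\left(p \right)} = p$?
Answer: $-150577 + 49 \sqrt{7} \approx -1.5045 \cdot 10^{5}$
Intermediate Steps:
$w{\left(Z \right)} = -2 - 4 Z$ ($w{\left(Z \right)} = - 4 Z - 2 = -2 - 4 Z$)
$I{\left(m,L \right)} = \sqrt{-17 + L + m}$ ($I{\left(m,L \right)} = \sqrt{-11 - \left(6 - L - m\right)} = \sqrt{-11 + \left(-6 + L + m\right)} = \sqrt{-17 + L + m}$)
$\left(6 + 1\right)^{2} \left(\left(w{\left(-8 \right)} - 3103\right) + I{\left(-69,93 \right)}\right) = \left(6 + 1\right)^{2} \left(\left(\left(-2 - -32\right) - 3103\right) + \sqrt{-17 + 93 - 69}\right) = 7^{2} \left(\left(\left(-2 + 32\right) - 3103\right) + \sqrt{7}\right) = 49 \left(\left(30 - 3103\right) + \sqrt{7}\right) = 49 \left(-3073 + \sqrt{7}\right) = -150577 + 49 \sqrt{7}$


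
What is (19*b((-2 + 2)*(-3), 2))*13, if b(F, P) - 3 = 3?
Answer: 1482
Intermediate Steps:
b(F, P) = 6 (b(F, P) = 3 + 3 = 6)
(19*b((-2 + 2)*(-3), 2))*13 = (19*6)*13 = 114*13 = 1482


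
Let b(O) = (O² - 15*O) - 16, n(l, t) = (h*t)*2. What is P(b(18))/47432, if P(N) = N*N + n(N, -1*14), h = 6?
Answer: 29/1078 ≈ 0.026902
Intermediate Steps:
n(l, t) = 12*t (n(l, t) = (6*t)*2 = 12*t)
b(O) = -16 + O² - 15*O
P(N) = -168 + N² (P(N) = N*N + 12*(-1*14) = N² + 12*(-14) = N² - 168 = -168 + N²)
P(b(18))/47432 = (-168 + (-16 + 18² - 15*18)²)/47432 = (-168 + (-16 + 324 - 270)²)*(1/47432) = (-168 + 38²)*(1/47432) = (-168 + 1444)*(1/47432) = 1276*(1/47432) = 29/1078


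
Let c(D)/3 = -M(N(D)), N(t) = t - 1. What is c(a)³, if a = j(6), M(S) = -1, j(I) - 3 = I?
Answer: 27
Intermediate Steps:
N(t) = -1 + t
j(I) = 3 + I
a = 9 (a = 3 + 6 = 9)
c(D) = 3 (c(D) = 3*(-1*(-1)) = 3*1 = 3)
c(a)³ = 3³ = 27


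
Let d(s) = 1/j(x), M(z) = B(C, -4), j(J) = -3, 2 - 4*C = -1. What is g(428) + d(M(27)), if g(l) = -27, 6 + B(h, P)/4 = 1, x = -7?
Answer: -82/3 ≈ -27.333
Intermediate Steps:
C = ¾ (C = ½ - ¼*(-1) = ½ + ¼ = ¾ ≈ 0.75000)
B(h, P) = -20 (B(h, P) = -24 + 4*1 = -24 + 4 = -20)
M(z) = -20
d(s) = -⅓ (d(s) = 1/(-3) = -⅓)
g(428) + d(M(27)) = -27 - ⅓ = -82/3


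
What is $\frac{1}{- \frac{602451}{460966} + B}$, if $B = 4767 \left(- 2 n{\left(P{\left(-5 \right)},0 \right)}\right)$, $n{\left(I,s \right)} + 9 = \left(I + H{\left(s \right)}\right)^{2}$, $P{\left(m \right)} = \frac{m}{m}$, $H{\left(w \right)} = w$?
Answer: $\frac{460966}{35158196301} \approx 1.3111 \cdot 10^{-5}$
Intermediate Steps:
$P{\left(m \right)} = 1$
$n{\left(I,s \right)} = -9 + \left(I + s\right)^{2}$
$B = 76272$ ($B = 4767 \left(- 2 \left(-9 + \left(1 + 0\right)^{2}\right)\right) = 4767 \left(- 2 \left(-9 + 1^{2}\right)\right) = 4767 \left(- 2 \left(-9 + 1\right)\right) = 4767 \left(\left(-2\right) \left(-8\right)\right) = 4767 \cdot 16 = 76272$)
$\frac{1}{- \frac{602451}{460966} + B} = \frac{1}{- \frac{602451}{460966} + 76272} = \frac{1}{\frac{35158196301}{460966}} = \frac{460966}{35158196301}$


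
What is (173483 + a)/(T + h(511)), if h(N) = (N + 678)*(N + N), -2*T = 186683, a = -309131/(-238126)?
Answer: 41311121989/267133675879 ≈ 0.15465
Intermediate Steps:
a = 309131/238126 (a = -309131*(-1/238126) = 309131/238126 ≈ 1.2982)
T = -186683/2 (T = -1/2*186683 = -186683/2 ≈ -93342.)
h(N) = 2*N*(678 + N) (h(N) = (678 + N)*(2*N) = 2*N*(678 + N))
(173483 + a)/(T + h(511)) = (173483 + 309131/238126)/(-186683/2 + 2*511*(678 + 511)) = 41311121989/(238126*(-186683/2 + 2*511*1189)) = 41311121989/(238126*(-186683/2 + 1215158)) = 41311121989/(238126*(2243633/2)) = (41311121989/238126)*(2/2243633) = 41311121989/267133675879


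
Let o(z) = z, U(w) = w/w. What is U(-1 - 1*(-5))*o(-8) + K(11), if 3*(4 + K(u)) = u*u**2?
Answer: 1295/3 ≈ 431.67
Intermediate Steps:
U(w) = 1
K(u) = -4 + u**3/3 (K(u) = -4 + (u*u**2)/3 = -4 + u**3/3)
U(-1 - 1*(-5))*o(-8) + K(11) = 1*(-8) + (-4 + (1/3)*11**3) = -8 + (-4 + (1/3)*1331) = -8 + (-4 + 1331/3) = -8 + 1319/3 = 1295/3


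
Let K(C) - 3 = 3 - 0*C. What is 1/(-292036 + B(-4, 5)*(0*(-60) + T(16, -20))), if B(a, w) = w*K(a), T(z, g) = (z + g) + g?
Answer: -1/292756 ≈ -3.4158e-6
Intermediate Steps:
K(C) = 6 (K(C) = 3 + (3 - 0*C) = 3 + (3 - 1*0) = 3 + (3 + 0) = 3 + 3 = 6)
T(z, g) = z + 2*g (T(z, g) = (g + z) + g = z + 2*g)
B(a, w) = 6*w (B(a, w) = w*6 = 6*w)
1/(-292036 + B(-4, 5)*(0*(-60) + T(16, -20))) = 1/(-292036 + (6*5)*(0*(-60) + (16 + 2*(-20)))) = 1/(-292036 + 30*(0 + (16 - 40))) = 1/(-292036 + 30*(0 - 24)) = 1/(-292036 + 30*(-24)) = 1/(-292036 - 720) = 1/(-292756) = -1/292756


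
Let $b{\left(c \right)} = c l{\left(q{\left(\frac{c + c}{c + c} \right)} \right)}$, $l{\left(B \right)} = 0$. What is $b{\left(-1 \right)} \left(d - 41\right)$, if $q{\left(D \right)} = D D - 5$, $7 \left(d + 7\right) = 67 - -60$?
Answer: $0$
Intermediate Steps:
$d = \frac{78}{7}$ ($d = -7 + \frac{67 - -60}{7} = -7 + \frac{67 + 60}{7} = -7 + \frac{1}{7} \cdot 127 = -7 + \frac{127}{7} = \frac{78}{7} \approx 11.143$)
$q{\left(D \right)} = -5 + D^{2}$ ($q{\left(D \right)} = D^{2} - 5 = -5 + D^{2}$)
$b{\left(c \right)} = 0$ ($b{\left(c \right)} = c 0 = 0$)
$b{\left(-1 \right)} \left(d - 41\right) = 0 \left(\frac{78}{7} - 41\right) = 0 \left(- \frac{209}{7}\right) = 0$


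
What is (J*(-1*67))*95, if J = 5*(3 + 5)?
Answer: -254600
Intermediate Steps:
J = 40 (J = 5*8 = 40)
(J*(-1*67))*95 = (40*(-1*67))*95 = (40*(-67))*95 = -2680*95 = -254600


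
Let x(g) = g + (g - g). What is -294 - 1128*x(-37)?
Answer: 41442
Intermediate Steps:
x(g) = g (x(g) = g + 0 = g)
-294 - 1128*x(-37) = -294 - 1128*(-37) = -294 + 41736 = 41442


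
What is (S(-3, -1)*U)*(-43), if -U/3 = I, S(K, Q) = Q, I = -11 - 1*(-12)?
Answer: -129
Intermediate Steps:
I = 1 (I = -11 + 12 = 1)
U = -3 (U = -3*1 = -3)
(S(-3, -1)*U)*(-43) = -1*(-3)*(-43) = 3*(-43) = -129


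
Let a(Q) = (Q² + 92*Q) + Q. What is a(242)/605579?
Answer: 81070/605579 ≈ 0.13387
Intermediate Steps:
a(Q) = Q² + 93*Q
a(242)/605579 = (242*(93 + 242))/605579 = (242*335)*(1/605579) = 81070*(1/605579) = 81070/605579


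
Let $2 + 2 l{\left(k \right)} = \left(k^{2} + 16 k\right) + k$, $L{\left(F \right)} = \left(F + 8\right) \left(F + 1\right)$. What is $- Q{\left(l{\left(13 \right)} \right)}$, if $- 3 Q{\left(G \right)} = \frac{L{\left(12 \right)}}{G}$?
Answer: $\frac{130}{291} \approx 0.44674$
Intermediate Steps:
$L{\left(F \right)} = \left(1 + F\right) \left(8 + F\right)$ ($L{\left(F \right)} = \left(8 + F\right) \left(1 + F\right) = \left(1 + F\right) \left(8 + F\right)$)
$l{\left(k \right)} = -1 + \frac{k^{2}}{2} + \frac{17 k}{2}$ ($l{\left(k \right)} = -1 + \frac{\left(k^{2} + 16 k\right) + k}{2} = -1 + \frac{k^{2} + 17 k}{2} = -1 + \left(\frac{k^{2}}{2} + \frac{17 k}{2}\right) = -1 + \frac{k^{2}}{2} + \frac{17 k}{2}$)
$Q{\left(G \right)} = - \frac{260}{3 G}$ ($Q{\left(G \right)} = - \frac{\left(8 + 12^{2} + 9 \cdot 12\right) \frac{1}{G}}{3} = - \frac{\left(8 + 144 + 108\right) \frac{1}{G}}{3} = - \frac{260 \frac{1}{G}}{3} = - \frac{260}{3 G}$)
$- Q{\left(l{\left(13 \right)} \right)} = - \frac{-260}{3 \left(-1 + \frac{13^{2}}{2} + \frac{17}{2} \cdot 13\right)} = - \frac{-260}{3 \left(-1 + \frac{1}{2} \cdot 169 + \frac{221}{2}\right)} = - \frac{-260}{3 \left(-1 + \frac{169}{2} + \frac{221}{2}\right)} = - \frac{-260}{3 \cdot 194} = \left(-1\right) \left(- \frac{130}{291}\right) = \frac{130}{291}$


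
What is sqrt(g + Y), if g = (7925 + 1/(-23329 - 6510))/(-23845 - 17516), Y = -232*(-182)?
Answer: sqrt(64314365828512847342538)/1234170879 ≈ 205.48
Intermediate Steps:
Y = 42224
g = -236474074/1234170879 (g = (7925 + 1/(-29839))/(-41361) = (7925 - 1/29839)*(-1/41361) = (236474074/29839)*(-1/41361) = -236474074/1234170879 ≈ -0.19161)
sqrt(g + Y) = sqrt(-236474074/1234170879 + 42224) = sqrt(52111394720822/1234170879) = sqrt(64314365828512847342538)/1234170879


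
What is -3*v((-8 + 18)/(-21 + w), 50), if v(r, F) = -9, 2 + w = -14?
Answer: 27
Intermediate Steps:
w = -16 (w = -2 - 14 = -16)
-3*v((-8 + 18)/(-21 + w), 50) = -3*(-9) = 27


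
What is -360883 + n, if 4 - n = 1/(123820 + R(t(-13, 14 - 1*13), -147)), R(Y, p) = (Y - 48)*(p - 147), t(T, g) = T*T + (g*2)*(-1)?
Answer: -32058325087/88834 ≈ -3.6088e+5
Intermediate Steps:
t(T, g) = T² - 2*g (t(T, g) = T² + (2*g)*(-1) = T² - 2*g)
R(Y, p) = (-147 + p)*(-48 + Y) (R(Y, p) = (-48 + Y)*(-147 + p) = (-147 + p)*(-48 + Y))
n = 355335/88834 (n = 4 - 1/(123820 + (7056 - 147*((-13)² - 2*(14 - 1*13)) - 48*(-147) + ((-13)² - 2*(14 - 1*13))*(-147))) = 4 - 1/(123820 + (7056 - 147*(169 - 2*(14 - 13)) + 7056 + (169 - 2*(14 - 13))*(-147))) = 4 - 1/(123820 + (7056 - 147*(169 - 2*1) + 7056 + (169 - 2*1)*(-147))) = 4 - 1/(123820 + (7056 - 147*(169 - 2) + 7056 + (169 - 2)*(-147))) = 4 - 1/(123820 + (7056 - 147*167 + 7056 + 167*(-147))) = 4 - 1/(123820 + (7056 - 24549 + 7056 - 24549)) = 4 - 1/(123820 - 34986) = 4 - 1/88834 = 355335/88834 ≈ 4.0000)
-360883 + n = -360883 + 355335/88834 = -32058325087/88834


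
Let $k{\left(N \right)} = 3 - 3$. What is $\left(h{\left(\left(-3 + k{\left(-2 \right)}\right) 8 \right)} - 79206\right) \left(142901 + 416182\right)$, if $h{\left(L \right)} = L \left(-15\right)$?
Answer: $-44081458218$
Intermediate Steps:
$k{\left(N \right)} = 0$
$h{\left(L \right)} = - 15 L$
$\left(h{\left(\left(-3 + k{\left(-2 \right)}\right) 8 \right)} - 79206\right) \left(142901 + 416182\right) = \left(- 15 \left(-3 + 0\right) 8 - 79206\right) \left(142901 + 416182\right) = \left(- 15 \left(\left(-3\right) 8\right) - 79206\right) 559083 = \left(\left(-15\right) \left(-24\right) - 79206\right) 559083 = \left(360 - 79206\right) 559083 = \left(-78846\right) 559083 = -44081458218$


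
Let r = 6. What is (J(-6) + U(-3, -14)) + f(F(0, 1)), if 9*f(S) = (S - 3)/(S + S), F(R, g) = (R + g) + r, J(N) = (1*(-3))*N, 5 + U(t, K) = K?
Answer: -61/63 ≈ -0.96825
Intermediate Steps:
U(t, K) = -5 + K
J(N) = -3*N
F(R, g) = 6 + R + g (F(R, g) = (R + g) + 6 = 6 + R + g)
f(S) = (-3 + S)/(18*S) (f(S) = ((S - 3)/(S + S))/9 = ((-3 + S)/((2*S)))/9 = ((-3 + S)*(1/(2*S)))/9 = ((-3 + S)/(2*S))/9 = (-3 + S)/(18*S))
(J(-6) + U(-3, -14)) + f(F(0, 1)) = (-3*(-6) + (-5 - 14)) + (-3 + (6 + 0 + 1))/(18*(6 + 0 + 1)) = (18 - 19) + (1/18)*(-3 + 7)/7 = -1 + (1/18)*(⅐)*4 = -1 + 2/63 = -61/63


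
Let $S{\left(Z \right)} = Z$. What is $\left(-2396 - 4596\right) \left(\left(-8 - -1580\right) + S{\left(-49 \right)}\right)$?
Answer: $-10648816$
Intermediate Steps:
$\left(-2396 - 4596\right) \left(\left(-8 - -1580\right) + S{\left(-49 \right)}\right) = \left(-2396 - 4596\right) \left(\left(-8 - -1580\right) - 49\right) = - 6992 \left(\left(-8 + 1580\right) - 49\right) = - 6992 \left(1572 - 49\right) = \left(-6992\right) 1523 = -10648816$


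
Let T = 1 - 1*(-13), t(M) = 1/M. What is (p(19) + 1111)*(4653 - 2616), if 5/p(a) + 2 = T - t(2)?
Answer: 52071831/23 ≈ 2.2640e+6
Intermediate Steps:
T = 14 (T = 1 + 13 = 14)
p(a) = 10/23 (p(a) = 5/(-2 + (14 - 1/2)) = 5/(-2 + 27/2) = 5/(23/2) = 5*(2/23) = 10/23)
(p(19) + 1111)*(4653 - 2616) = (10/23 + 1111)*(4653 - 2616) = (25563/23)*2037 = 52071831/23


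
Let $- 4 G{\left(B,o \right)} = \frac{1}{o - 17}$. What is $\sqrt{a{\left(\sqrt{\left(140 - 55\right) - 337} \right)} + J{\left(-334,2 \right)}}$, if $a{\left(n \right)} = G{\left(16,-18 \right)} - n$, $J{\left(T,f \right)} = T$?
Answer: $\frac{\sqrt{-1636565 - 29400 i \sqrt{7}}}{70} \approx 0.43419 - 18.281 i$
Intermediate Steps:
$G{\left(B,o \right)} = - \frac{1}{4 \left(-17 + o\right)}$ ($G{\left(B,o \right)} = - \frac{1}{4 \left(o - 17\right)} = - \frac{1}{4 \left(-17 + o\right)}$)
$a{\left(n \right)} = \frac{1}{140} - n$ ($a{\left(n \right)} = - \frac{1}{-68 + 4 \left(-18\right)} - n = - \frac{1}{-68 - 72} - n = - \frac{1}{-140} - n = \left(-1\right) \left(- \frac{1}{140}\right) - n = \frac{1}{140} - n$)
$\sqrt{a{\left(\sqrt{\left(140 - 55\right) - 337} \right)} + J{\left(-334,2 \right)}} = \sqrt{\left(\frac{1}{140} - \sqrt{\left(140 - 55\right) - 337}\right) - 334} = \sqrt{\left(\frac{1}{140} - \sqrt{85 - 337}\right) - 334} = \sqrt{\left(\frac{1}{140} - \sqrt{-252}\right) - 334} = \sqrt{\left(\frac{1}{140} - 6 i \sqrt{7}\right) - 334} = \sqrt{- \frac{46759}{140} - 6 i \sqrt{7}}$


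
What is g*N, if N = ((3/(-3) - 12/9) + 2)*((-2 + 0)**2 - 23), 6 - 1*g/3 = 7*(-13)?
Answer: 1843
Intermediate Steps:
g = 291 (g = 18 - 21*(-13) = 18 - 3*(-91) = 18 + 273 = 291)
N = 19/3 (N = ((3*(-1/3) - 12*1/9) + 2)*((-2)**2 - 23) = ((-1 - 4/3) + 2)*(4 - 23) = (-7/3 + 2)*(-19) = -1/3*(-19) = 19/3 ≈ 6.3333)
g*N = 291*(19/3) = 1843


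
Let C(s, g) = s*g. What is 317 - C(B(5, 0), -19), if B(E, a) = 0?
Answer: 317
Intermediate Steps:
C(s, g) = g*s
317 - C(B(5, 0), -19) = 317 - (-19)*0 = 317 - 1*0 = 317 + 0 = 317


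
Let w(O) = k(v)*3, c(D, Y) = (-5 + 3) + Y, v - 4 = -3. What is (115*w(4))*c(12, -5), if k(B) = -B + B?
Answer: 0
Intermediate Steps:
v = 1 (v = 4 - 3 = 1)
k(B) = 0
c(D, Y) = -2 + Y
w(O) = 0 (w(O) = 0*3 = 0)
(115*w(4))*c(12, -5) = (115*0)*(-2 - 5) = 0*(-7) = 0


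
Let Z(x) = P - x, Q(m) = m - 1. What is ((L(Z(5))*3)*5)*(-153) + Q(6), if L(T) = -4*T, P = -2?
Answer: -64255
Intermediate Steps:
Q(m) = -1 + m
Z(x) = -2 - x
((L(Z(5))*3)*5)*(-153) + Q(6) = ((-4*(-2 - 1*5)*3)*5)*(-153) + (-1 + 6) = ((-4*(-2 - 5)*3)*5)*(-153) + 5 = ((-4*(-7)*3)*5)*(-153) + 5 = ((28*3)*5)*(-153) + 5 = (84*5)*(-153) + 5 = 420*(-153) + 5 = -64260 + 5 = -64255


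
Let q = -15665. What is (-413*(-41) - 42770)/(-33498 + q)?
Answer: 25837/49163 ≈ 0.52554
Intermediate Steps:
(-413*(-41) - 42770)/(-33498 + q) = (-413*(-41) - 42770)/(-33498 - 15665) = (16933 - 42770)/(-49163) = -25837*(-1/49163) = 25837/49163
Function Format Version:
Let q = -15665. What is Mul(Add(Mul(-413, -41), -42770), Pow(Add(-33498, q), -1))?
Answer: Rational(25837, 49163) ≈ 0.52554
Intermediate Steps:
Mul(Add(Mul(-413, -41), -42770), Pow(Add(-33498, q), -1)) = Mul(Add(Mul(-413, -41), -42770), Pow(Add(-33498, -15665), -1)) = Mul(Add(16933, -42770), Pow(-49163, -1)) = Mul(-25837, Rational(-1, 49163)) = Rational(25837, 49163)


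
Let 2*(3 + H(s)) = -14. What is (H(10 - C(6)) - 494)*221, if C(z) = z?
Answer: -111384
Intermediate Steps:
H(s) = -10 (H(s) = -3 + (1/2)*(-14) = -3 - 7 = -10)
(H(10 - C(6)) - 494)*221 = (-10 - 494)*221 = -504*221 = -111384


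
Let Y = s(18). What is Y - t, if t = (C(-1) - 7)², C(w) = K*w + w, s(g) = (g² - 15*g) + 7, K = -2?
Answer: 25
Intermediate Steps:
s(g) = 7 + g² - 15*g
C(w) = -w (C(w) = -2*w + w = -w)
t = 36 (t = (-1*(-1) - 7)² = (1 - 7)² = (-6)² = 36)
Y = 61 (Y = 7 + 18² - 15*18 = 7 + 324 - 270 = 61)
Y - t = 61 - 1*36 = 61 - 36 = 25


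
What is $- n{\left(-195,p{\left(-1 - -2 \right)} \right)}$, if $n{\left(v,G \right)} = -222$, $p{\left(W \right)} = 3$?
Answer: $222$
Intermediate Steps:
$- n{\left(-195,p{\left(-1 - -2 \right)} \right)} = \left(-1\right) \left(-222\right) = 222$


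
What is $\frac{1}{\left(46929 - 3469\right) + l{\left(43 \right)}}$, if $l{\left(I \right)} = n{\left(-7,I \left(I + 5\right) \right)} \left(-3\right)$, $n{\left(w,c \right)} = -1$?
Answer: $\frac{1}{43463} \approx 2.3008 \cdot 10^{-5}$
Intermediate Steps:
$l{\left(I \right)} = 3$ ($l{\left(I \right)} = \left(-1\right) \left(-3\right) = 3$)
$\frac{1}{\left(46929 - 3469\right) + l{\left(43 \right)}} = \frac{1}{\left(46929 - 3469\right) + 3} = \frac{1}{43460 + 3} = \frac{1}{43463}$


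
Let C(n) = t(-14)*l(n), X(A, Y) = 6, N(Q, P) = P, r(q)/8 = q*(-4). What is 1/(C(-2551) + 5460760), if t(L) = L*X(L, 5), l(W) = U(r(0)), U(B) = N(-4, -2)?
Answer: 1/5460928 ≈ 1.8312e-7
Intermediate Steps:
r(q) = -32*q (r(q) = 8*(q*(-4)) = 8*(-4*q) = -32*q)
U(B) = -2
l(W) = -2
t(L) = 6*L (t(L) = L*6 = 6*L)
C(n) = 168 (C(n) = (6*(-14))*(-2) = -84*(-2) = 168)
1/(C(-2551) + 5460760) = 1/(168 + 5460760) = 1/5460928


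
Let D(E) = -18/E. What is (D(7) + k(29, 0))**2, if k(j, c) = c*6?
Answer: 324/49 ≈ 6.6122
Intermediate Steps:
k(j, c) = 6*c
(D(7) + k(29, 0))**2 = (-18/7 + 6*0)**2 = (-18*1/7 + 0)**2 = (-18/7 + 0)**2 = (-18/7)**2 = 324/49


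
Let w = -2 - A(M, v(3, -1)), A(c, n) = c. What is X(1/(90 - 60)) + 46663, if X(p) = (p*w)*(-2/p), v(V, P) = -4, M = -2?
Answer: 46663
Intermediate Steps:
w = 0 (w = -2 - 1*(-2) = -2 + 2 = 0)
X(p) = 0 (X(p) = (p*0)*(-2/p) = 0*(-2/p) = 0)
X(1/(90 - 60)) + 46663 = 0 + 46663 = 46663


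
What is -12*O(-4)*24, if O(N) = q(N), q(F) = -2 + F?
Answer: 1728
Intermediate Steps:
O(N) = -2 + N
-12*O(-4)*24 = -12*(-2 - 4)*24 = -12*(-6)*24 = 72*24 = 1728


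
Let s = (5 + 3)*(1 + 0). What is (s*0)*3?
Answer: 0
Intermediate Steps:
s = 8 (s = 8*1 = 8)
(s*0)*3 = (8*0)*3 = 0*3 = 0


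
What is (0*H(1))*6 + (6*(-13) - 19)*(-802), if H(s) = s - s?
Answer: 77794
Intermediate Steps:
H(s) = 0
(0*H(1))*6 + (6*(-13) - 19)*(-802) = (0*0)*6 + (6*(-13) - 19)*(-802) = 0*6 + (-78 - 19)*(-802) = 0 - 97*(-802) = 0 + 77794 = 77794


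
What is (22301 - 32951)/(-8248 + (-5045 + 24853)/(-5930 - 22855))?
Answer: 153280125/118719244 ≈ 1.2911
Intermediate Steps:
(22301 - 32951)/(-8248 + (-5045 + 24853)/(-5930 - 22855)) = -10650/(-8248 + 19808/(-28785)) = -10650/(-8248 + 19808*(-1/28785)) = -10650/(-8248 - 19808/28785) = -10650/(-237438488/28785) = -10650*(-28785/237438488) = 153280125/118719244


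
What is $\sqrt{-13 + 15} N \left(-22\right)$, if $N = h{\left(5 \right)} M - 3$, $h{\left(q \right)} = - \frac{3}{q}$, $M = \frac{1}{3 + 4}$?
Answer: $\frac{2376 \sqrt{2}}{35} \approx 96.005$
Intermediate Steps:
$M = \frac{1}{7} \approx 0.14286$
$N = - \frac{108}{35}$ ($N = - \frac{3}{5} \cdot \frac{1}{7} - 3 = \left(-3\right) \frac{1}{5} \cdot \frac{1}{7} - 3 = \left(- \frac{3}{5}\right) \frac{1}{7} - 3 = - \frac{3}{35} - 3 = - \frac{108}{35} \approx -3.0857$)
$\sqrt{-13 + 15} N \left(-22\right) = \sqrt{-13 + 15} \left(- \frac{108}{35}\right) \left(-22\right) = \sqrt{2} \left(- \frac{108}{35}\right) \left(-22\right) = - \frac{108 \sqrt{2}}{35} \left(-22\right) = \frac{2376 \sqrt{2}}{35}$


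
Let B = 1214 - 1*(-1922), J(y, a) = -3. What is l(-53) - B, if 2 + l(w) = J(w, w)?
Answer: -3141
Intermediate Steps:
l(w) = -5 (l(w) = -2 - 3 = -5)
B = 3136 (B = 1214 + 1922 = 3136)
l(-53) - B = -5 - 1*3136 = -5 - 3136 = -3141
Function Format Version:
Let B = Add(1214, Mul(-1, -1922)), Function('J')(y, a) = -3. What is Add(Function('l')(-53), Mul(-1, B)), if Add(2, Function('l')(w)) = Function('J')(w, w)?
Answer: -3141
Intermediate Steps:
Function('l')(w) = -5 (Function('l')(w) = Add(-2, -3) = -5)
B = 3136 (B = Add(1214, 1922) = 3136)
Add(Function('l')(-53), Mul(-1, B)) = Add(-5, Mul(-1, 3136)) = Add(-5, -3136) = -3141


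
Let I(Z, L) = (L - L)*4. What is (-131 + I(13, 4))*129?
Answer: -16899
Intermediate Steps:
I(Z, L) = 0 (I(Z, L) = 0*4 = 0)
(-131 + I(13, 4))*129 = (-131 + 0)*129 = -131*129 = -16899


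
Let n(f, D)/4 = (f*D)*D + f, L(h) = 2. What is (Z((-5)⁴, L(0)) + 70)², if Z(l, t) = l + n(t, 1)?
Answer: 505521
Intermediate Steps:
n(f, D) = 4*f + 4*f*D² (n(f, D) = 4*((f*D)*D + f) = 4*((D*f)*D + f) = 4*(f*D² + f) = 4*(f + f*D²) = 4*f + 4*f*D²)
Z(l, t) = l + 8*t (Z(l, t) = l + 4*t*(1 + 1²) = l + 4*t*(1 + 1) = l + 4*t*2 = l + 8*t)
(Z((-5)⁴, L(0)) + 70)² = (((-5)⁴ + 8*2) + 70)² = ((625 + 16) + 70)² = (641 + 70)² = 711² = 505521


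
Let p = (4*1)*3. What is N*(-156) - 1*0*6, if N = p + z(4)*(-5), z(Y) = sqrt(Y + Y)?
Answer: -1872 + 1560*sqrt(2) ≈ 334.17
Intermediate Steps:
z(Y) = sqrt(2)*sqrt(Y) (z(Y) = sqrt(2*Y) = sqrt(2)*sqrt(Y))
p = 12 (p = 4*3 = 12)
N = 12 - 10*sqrt(2) (N = 12 + (sqrt(2)*sqrt(4))*(-5) = 12 + (sqrt(2)*2)*(-5) = 12 + (2*sqrt(2))*(-5) = 12 - 10*sqrt(2) ≈ -2.1421)
N*(-156) - 1*0*6 = (12 - 10*sqrt(2))*(-156) - 1*0*6 = (-1872 + 1560*sqrt(2)) + 0*6 = (-1872 + 1560*sqrt(2)) + 0 = -1872 + 1560*sqrt(2)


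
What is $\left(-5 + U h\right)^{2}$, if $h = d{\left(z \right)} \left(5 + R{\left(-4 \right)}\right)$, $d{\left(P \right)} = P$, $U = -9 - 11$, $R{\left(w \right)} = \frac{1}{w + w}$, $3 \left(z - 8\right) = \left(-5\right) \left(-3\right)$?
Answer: $\frac{6477025}{4} \approx 1.6193 \cdot 10^{6}$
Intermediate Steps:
$z = 13$ ($z = 8 + \frac{\left(-5\right) \left(-3\right)}{3} = 8 + \frac{1}{3} \cdot 15 = 8 + 5 = 13$)
$R{\left(w \right)} = \frac{1}{2 w}$
$U = -20$ ($U = -9 - 11 = -20$)
$h = \frac{507}{8}$ ($h = 13 \left(5 + \frac{1}{2 \left(-4\right)}\right) = 13 \left(5 + \frac{1}{2} \left(- \frac{1}{4}\right)\right) = 13 \left(5 - \frac{1}{8}\right) = 13 \cdot \frac{39}{8} = \frac{507}{8} \approx 63.375$)
$\left(-5 + U h\right)^{2} = \left(-5 - \frac{2535}{2}\right)^{2} = \left(- \frac{2545}{2}\right)^{2} = \frac{6477025}{4}$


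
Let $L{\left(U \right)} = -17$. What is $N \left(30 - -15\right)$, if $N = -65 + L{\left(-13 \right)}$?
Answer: $-3690$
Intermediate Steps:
$N = -82$ ($N = -65 - 17 = -82$)
$N \left(30 - -15\right) = - 82 \left(30 - -15\right) = - 82 \left(30 + 15\right) = \left(-82\right) 45 = -3690$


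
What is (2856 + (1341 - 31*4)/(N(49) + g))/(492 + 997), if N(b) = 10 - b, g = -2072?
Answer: 6027799/3143279 ≈ 1.9177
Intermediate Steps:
(2856 + (1341 - 31*4)/(N(49) + g))/(492 + 997) = (2856 + (1341 - 31*4)/((10 - 1*49) - 2072))/(492 + 997) = (2856 + (1341 - 124)/((10 - 49) - 2072))/1489 = (2856 + 1217/(-39 - 2072))*(1/1489) = (2856 + 1217/(-2111))*(1/1489) = (2856 + 1217*(-1/2111))*(1/1489) = (2856 - 1217/2111)*(1/1489) = (6027799/2111)*(1/1489) = 6027799/3143279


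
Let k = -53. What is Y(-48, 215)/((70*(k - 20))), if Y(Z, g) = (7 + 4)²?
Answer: -121/5110 ≈ -0.023679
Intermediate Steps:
Y(Z, g) = 121 (Y(Z, g) = 11² = 121)
Y(-48, 215)/((70*(k - 20))) = 121/((70*(-53 - 20))) = 121/((70*(-73))) = 121/(-5110) = 121*(-1/5110) = -121/5110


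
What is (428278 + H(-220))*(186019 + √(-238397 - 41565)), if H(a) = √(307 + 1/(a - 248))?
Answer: (186019 + I*√279962)*(33405684 + 5*√74711)/78 ≈ 7.9671e+10 + 2.2662e+8*I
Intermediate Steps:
H(a) = √(307 + 1/(-248 + a))
(428278 + H(-220))*(186019 + √(-238397 - 41565)) = (428278 + √((-76135 + 307*(-220))/(-248 - 220)))*(186019 + √(-238397 - 41565)) = (428278 + √((-76135 - 67540)/(-468)))*(186019 + √(-279962)) = (428278 + √(-1/468*(-143675)))*(186019 + I*√279962) = (428278 + √(143675/468))*(186019 + I*√279962) = (428278 + 5*√74711/78)*(186019 + I*√279962) = (186019 + I*√279962)*(428278 + 5*√74711/78)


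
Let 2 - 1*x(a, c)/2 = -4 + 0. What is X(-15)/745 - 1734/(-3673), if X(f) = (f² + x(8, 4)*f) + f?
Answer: 280404/547277 ≈ 0.51236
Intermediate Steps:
x(a, c) = 12 (x(a, c) = 4 - 2*(-4 + 0) = 4 - 2*(-4) = 4 + 8 = 12)
X(f) = f² + 13*f (X(f) = (f² + 12*f) + f = f² + 13*f)
X(-15)/745 - 1734/(-3673) = -15*(13 - 15)/745 - 1734/(-3673) = -15*(-2)*(1/745) - 1734*(-1/3673) = 30*(1/745) + 1734/3673 = 6/149 + 1734/3673 = 280404/547277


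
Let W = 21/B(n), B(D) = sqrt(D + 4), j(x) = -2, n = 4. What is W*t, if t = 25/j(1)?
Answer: -525*sqrt(2)/8 ≈ -92.808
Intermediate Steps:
t = -25/2 (t = 25/(-2) = 25*(-1/2) = -25/2 ≈ -12.500)
B(D) = sqrt(4 + D)
W = 21*sqrt(2)/4 (W = 21/(sqrt(4 + 4)) = 21/(sqrt(8)) = 21/((2*sqrt(2))) = 21*(sqrt(2)/4) = 21*sqrt(2)/4 ≈ 7.4246)
W*t = (21*sqrt(2)/4)*(-25/2) = -525*sqrt(2)/8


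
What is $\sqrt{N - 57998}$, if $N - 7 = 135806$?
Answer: $\sqrt{77815} \approx 278.95$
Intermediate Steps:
$N = 135813$ ($N = 7 + 135806 = 135813$)
$\sqrt{N - 57998} = \sqrt{135813 - 57998} = \sqrt{77815}$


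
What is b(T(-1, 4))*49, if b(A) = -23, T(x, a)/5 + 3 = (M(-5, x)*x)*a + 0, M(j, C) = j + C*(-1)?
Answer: -1127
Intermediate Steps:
M(j, C) = j - C
T(x, a) = -15 + 5*a*x*(-5 - x) (T(x, a) = -15 + 5*(((-5 - x)*x)*a + 0) = -15 + 5*((x*(-5 - x))*a + 0) = -15 + 5*(a*x*(-5 - x) + 0) = -15 + 5*(a*x*(-5 - x)) = -15 + 5*a*x*(-5 - x))
b(T(-1, 4))*49 = -23*49 = -1127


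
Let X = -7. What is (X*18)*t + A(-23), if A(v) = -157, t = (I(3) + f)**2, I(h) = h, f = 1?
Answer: -2173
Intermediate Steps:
t = 16 (t = (3 + 1)**2 = 4**2 = 16)
(X*18)*t + A(-23) = -7*18*16 - 157 = -126*16 - 157 = -2016 - 157 = -2173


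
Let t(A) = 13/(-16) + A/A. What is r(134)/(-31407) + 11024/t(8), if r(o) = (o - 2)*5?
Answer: 1846563436/31407 ≈ 58795.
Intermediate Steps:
r(o) = -10 + 5*o (r(o) = (-2 + o)*5 = -10 + 5*o)
t(A) = 3/16 (t(A) = 13*(-1/16) + 1 = -13/16 + 1 = 3/16)
r(134)/(-31407) + 11024/t(8) = (-10 + 5*134)/(-31407) + 11024/(3/16) = (-10 + 670)*(-1/31407) + 11024*(16/3) = 660*(-1/31407) + 176384/3 = -220/10469 + 176384/3 = 1846563436/31407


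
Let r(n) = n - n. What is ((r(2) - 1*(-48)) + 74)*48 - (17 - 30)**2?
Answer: 5687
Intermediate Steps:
r(n) = 0
((r(2) - 1*(-48)) + 74)*48 - (17 - 30)**2 = ((0 - 1*(-48)) + 74)*48 - (17 - 30)**2 = ((0 + 48) + 74)*48 - 1*(-13)**2 = (48 + 74)*48 - 1*169 = 122*48 - 169 = 5856 - 169 = 5687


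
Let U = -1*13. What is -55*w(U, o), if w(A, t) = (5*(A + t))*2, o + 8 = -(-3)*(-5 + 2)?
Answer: 16500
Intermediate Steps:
o = -17 (o = -8 - (-3)*(-5 + 2) = -8 - (-3)*(-3) = -8 - 1*9 = -8 - 9 = -17)
U = -13
w(A, t) = 10*A + 10*t (w(A, t) = (5*A + 5*t)*2 = 10*A + 10*t)
-55*w(U, o) = -55*(10*(-13) + 10*(-17)) = -55*(-130 - 170) = -55*(-300) = 16500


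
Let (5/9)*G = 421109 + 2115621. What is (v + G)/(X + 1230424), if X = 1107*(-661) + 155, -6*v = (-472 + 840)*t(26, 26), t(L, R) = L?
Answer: 6846779/748278 ≈ 9.1500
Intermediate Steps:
v = -4784/3 (v = -(-472 + 840)*26/6 = -184*26/3 = -1/6*9568 = -4784/3 ≈ -1594.7)
X = -731572 (X = -731727 + 155 = -731572)
G = 4566114 (G = 9*(421109 + 2115621)/5 = (9/5)*2536730 = 4566114)
(v + G)/(X + 1230424) = (-4784/3 + 4566114)/(-731572 + 1230424) = (13693558/3)/498852 = (13693558/3)*(1/498852) = 6846779/748278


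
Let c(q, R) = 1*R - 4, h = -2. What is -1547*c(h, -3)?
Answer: 10829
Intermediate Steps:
c(q, R) = -4 + R (c(q, R) = R - 4 = -4 + R)
-1547*c(h, -3) = -1547*(-4 - 3) = -1547*(-7) = 10829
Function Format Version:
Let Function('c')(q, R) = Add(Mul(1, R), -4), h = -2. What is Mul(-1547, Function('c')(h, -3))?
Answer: 10829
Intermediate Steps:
Function('c')(q, R) = Add(-4, R) (Function('c')(q, R) = Add(R, -4) = Add(-4, R))
Mul(-1547, Function('c')(h, -3)) = Mul(-1547, Add(-4, -3)) = Mul(-1547, -7) = 10829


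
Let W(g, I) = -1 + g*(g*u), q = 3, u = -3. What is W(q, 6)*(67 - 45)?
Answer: -616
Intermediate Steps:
W(g, I) = -1 - 3*g² (W(g, I) = -1 + g*(g*(-3)) = -1 + g*(-3*g) = -1 - 3*g²)
W(q, 6)*(67 - 45) = (-1 - 3*3²)*(67 - 45) = (-1 - 3*9)*22 = (-1 - 27)*22 = -28*22 = -616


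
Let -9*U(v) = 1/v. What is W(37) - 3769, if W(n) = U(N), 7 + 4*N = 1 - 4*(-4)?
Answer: -169607/45 ≈ -3769.0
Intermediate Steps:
N = 5/2 (N = -7/4 + (1 - 4*(-4))/4 = -7/4 + (1 + 16)/4 = -7/4 + (1/4)*17 = -7/4 + 17/4 = 5/2 ≈ 2.5000)
U(v) = -1/(9*v)
W(n) = -2/45 (W(n) = -1/(9*5/2) = -1/9*2/5 = -2/45)
W(37) - 3769 = -2/45 - 3769 = -169607/45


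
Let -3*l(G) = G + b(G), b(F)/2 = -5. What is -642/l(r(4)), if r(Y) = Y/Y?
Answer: -214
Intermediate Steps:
b(F) = -10 (b(F) = 2*(-5) = -10)
r(Y) = 1
l(G) = 10/3 - G/3 (l(G) = -(G - 10)/3 = -(-10 + G)/3 = 10/3 - G/3)
-642/l(r(4)) = -642/(10/3 - ⅓*1) = -642/(10/3 - ⅓) = -642/3 = -642*⅓ = -214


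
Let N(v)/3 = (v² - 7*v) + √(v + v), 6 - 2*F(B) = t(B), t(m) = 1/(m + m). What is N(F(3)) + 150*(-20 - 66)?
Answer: -620915/48 + √210/2 ≈ -12928.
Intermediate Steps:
t(m) = 1/(2*m)
F(B) = 3 - 1/(4*B)
N(v) = -21*v + 3*v² + 3*√2*√v (N(v) = 3*((v² - 7*v) + √(v + v)) = 3*((v² - 7*v) + √(2*v)) = 3*((v² - 7*v) + √2*√v) = 3*(v² - 7*v + √2*√v) = -21*v + 3*v² + 3*√2*√v)
N(F(3)) + 150*(-20 - 66) = (-21*(3 - ¼/3) + 3*(3 - ¼/3)² + 3*√2*√(3 - ¼/3)) + 150*(-20 - 66) = (-21*(3 - ¼*⅓) + 3*(3 - ¼*⅓)² + 3*√2*√(3 - ¼*⅓)) + 150*(-86) = (-21*(3 - 1/12) + 3*(3 - 1/12)² + 3*√2*√(3 - 1/12)) - 12900 = (-21*35/12 + 3*(35/12)² + 3*√2*√(35/12)) - 12900 = (-245/4 + 3*(1225/144) + 3*√2*(√105/6)) - 12900 = (-245/4 + 1225/48 + √210/2) - 12900 = (-1715/48 + √210/2) - 12900 = -620915/48 + √210/2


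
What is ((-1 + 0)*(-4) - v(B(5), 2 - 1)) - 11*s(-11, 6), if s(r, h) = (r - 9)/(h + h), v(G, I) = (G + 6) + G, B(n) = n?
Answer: 19/3 ≈ 6.3333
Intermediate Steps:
v(G, I) = 6 + 2*G (v(G, I) = (6 + G) + G = 6 + 2*G)
s(r, h) = (-9 + r)/(2*h) (s(r, h) = (-9 + r)/((2*h)) = (-9 + r)*(1/(2*h)) = (-9 + r)/(2*h))
((-1 + 0)*(-4) - v(B(5), 2 - 1)) - 11*s(-11, 6) = ((-1 + 0)*(-4) - (6 + 2*5)) - 11*(-9 - 11)/(2*6) = (-1*(-4) - (6 + 10)) - 11*(-20)/(2*6) = (4 - 1*16) - 11*(-5/3) = (4 - 16) + 55/3 = -12 + 55/3 = 19/3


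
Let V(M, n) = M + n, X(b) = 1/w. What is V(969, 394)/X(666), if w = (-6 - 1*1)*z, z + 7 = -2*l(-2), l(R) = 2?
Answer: 104951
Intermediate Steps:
z = -11 (z = -7 - 2*2 = -7 - 4 = -11)
w = 77 (w = (-6 - 1*1)*(-11) = (-6 - 1)*(-11) = -7*(-11) = 77)
X(b) = 1/77
V(969, 394)/X(666) = (969 + 394)/(1/77) = 1363*77 = 104951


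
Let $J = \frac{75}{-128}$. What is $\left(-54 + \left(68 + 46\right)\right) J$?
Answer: $- \frac{1125}{32} \approx -35.156$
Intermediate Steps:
$J = - \frac{75}{128}$ ($J = 75 \left(- \frac{1}{128}\right) = - \frac{75}{128} \approx -0.58594$)
$\left(-54 + \left(68 + 46\right)\right) J = \left(-54 + \left(68 + 46\right)\right) \left(- \frac{75}{128}\right) = \left(-54 + 114\right) \left(- \frac{75}{128}\right) = 60 \left(- \frac{75}{128}\right) = - \frac{1125}{32}$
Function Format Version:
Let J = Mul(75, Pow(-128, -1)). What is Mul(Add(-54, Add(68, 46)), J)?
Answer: Rational(-1125, 32) ≈ -35.156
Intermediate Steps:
J = Rational(-75, 128) (J = Mul(75, Rational(-1, 128)) = Rational(-75, 128) ≈ -0.58594)
Mul(Add(-54, Add(68, 46)), J) = Mul(Add(-54, Add(68, 46)), Rational(-75, 128)) = Mul(Add(-54, 114), Rational(-75, 128)) = Mul(60, Rational(-75, 128)) = Rational(-1125, 32)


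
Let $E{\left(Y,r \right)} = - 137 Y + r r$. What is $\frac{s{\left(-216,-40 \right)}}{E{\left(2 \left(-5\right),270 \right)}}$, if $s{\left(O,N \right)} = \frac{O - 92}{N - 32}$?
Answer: $\frac{11}{190980} \approx 5.7598 \cdot 10^{-5}$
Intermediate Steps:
$E{\left(Y,r \right)} = r^{2} - 137 Y$ ($E{\left(Y,r \right)} = - 137 Y + r^{2} = r^{2} - 137 Y$)
$s{\left(O,N \right)} = \frac{-92 + O}{-32 + N}$
$\frac{s{\left(-216,-40 \right)}}{E{\left(2 \left(-5\right),270 \right)}} = \frac{\frac{1}{-32 - 40} \left(-92 - 216\right)}{270^{2} - 137 \cdot 2 \left(-5\right)} = \frac{\frac{1}{-72} \left(-308\right)}{72900 - -1370} = \frac{\left(- \frac{1}{72}\right) \left(-308\right)}{72900 + 1370} = \frac{77}{18 \cdot 74270} = \frac{77}{18} \cdot \frac{1}{74270} = \frac{11}{190980}$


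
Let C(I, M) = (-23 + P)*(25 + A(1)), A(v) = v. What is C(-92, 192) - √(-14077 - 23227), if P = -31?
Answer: -1404 - 2*I*√9326 ≈ -1404.0 - 193.14*I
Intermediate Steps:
C(I, M) = -1404 (C(I, M) = (-23 - 31)*(25 + 1) = -54*26 = -1404)
C(-92, 192) - √(-14077 - 23227) = -1404 - √(-14077 - 23227) = -1404 - √(-37304) = -1404 - 2*I*√9326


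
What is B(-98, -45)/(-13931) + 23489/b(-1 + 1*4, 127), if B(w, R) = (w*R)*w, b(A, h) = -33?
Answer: -312963319/459723 ≈ -680.76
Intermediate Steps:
B(w, R) = R*w² (B(w, R) = (R*w)*w = R*w²)
B(-98, -45)/(-13931) + 23489/b(-1 + 1*4, 127) = -45*(-98)²/(-13931) + 23489/(-33) = -45*9604*(-1/13931) + 23489*(-1/33) = -432180*(-1/13931) - 23489/33 = 432180/13931 - 23489/33 = -312963319/459723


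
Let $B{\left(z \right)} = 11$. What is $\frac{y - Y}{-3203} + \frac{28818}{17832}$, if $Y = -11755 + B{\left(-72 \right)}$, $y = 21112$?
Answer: $- \frac{82264023}{9519316} \approx -8.6418$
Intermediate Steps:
$Y = -11744$ ($Y = -11755 + 11 = -11744$)
$\frac{y - Y}{-3203} + \frac{28818}{17832} = \frac{21112 - -11744}{-3203} + \frac{28818}{17832} = \left(21112 + 11744\right) \left(- \frac{1}{3203}\right) + 28818 \cdot \frac{1}{17832} = 32856 \left(- \frac{1}{3203}\right) + \frac{4803}{2972} = - \frac{32856}{3203} + \frac{4803}{2972} = - \frac{82264023}{9519316}$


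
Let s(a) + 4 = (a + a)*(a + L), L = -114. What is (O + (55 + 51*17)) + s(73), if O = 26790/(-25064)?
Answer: -63525571/12532 ≈ -5069.1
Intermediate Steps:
s(a) = -4 + 2*a*(-114 + a) (s(a) = -4 + (a + a)*(a - 114) = -4 + (2*a)*(-114 + a) = -4 + 2*a*(-114 + a))
O = -13395/12532 (O = 26790*(-1/25064) = -13395/12532 ≈ -1.0689)
(O + (55 + 51*17)) + s(73) = (-13395/12532 + (55 + 51*17)) + (-4 - 228*73 + 2*73²) = (-13395/12532 + (55 + 867)) + (-4 - 16644 + 2*5329) = (-13395/12532 + 922) + (-4 - 16644 + 10658) = 11541109/12532 - 5990 = -63525571/12532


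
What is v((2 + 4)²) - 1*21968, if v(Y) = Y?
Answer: -21932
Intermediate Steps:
v((2 + 4)²) - 1*21968 = (2 + 4)² - 1*21968 = 6² - 21968 = 36 - 21968 = -21932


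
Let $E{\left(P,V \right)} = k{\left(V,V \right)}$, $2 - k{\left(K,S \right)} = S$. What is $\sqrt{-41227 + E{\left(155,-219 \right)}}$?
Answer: $i \sqrt{41006} \approx 202.5 i$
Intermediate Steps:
$k{\left(K,S \right)} = 2 - S$
$E{\left(P,V \right)} = 2 - V$
$\sqrt{-41227 + E{\left(155,-219 \right)}} = \sqrt{-41227 + \left(2 - -219\right)} = \sqrt{-41227 + \left(2 + 219\right)} = \sqrt{-41227 + 221} = \sqrt{-41006} = i \sqrt{41006}$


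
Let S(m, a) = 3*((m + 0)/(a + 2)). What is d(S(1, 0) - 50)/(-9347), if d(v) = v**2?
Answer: -9409/37388 ≈ -0.25166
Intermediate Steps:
S(m, a) = 3*m/(2 + a) (S(m, a) = 3*(m/(2 + a)) = 3*m/(2 + a))
d(S(1, 0) - 50)/(-9347) = (3*1/(2 + 0) - 50)**2/(-9347) = (3*1/2 - 50)**2*(-1/9347) = (3*1*(1/2) - 50)**2*(-1/9347) = (3/2 - 50)**2*(-1/9347) = (-97/2)**2*(-1/9347) = (9409/4)*(-1/9347) = -9409/37388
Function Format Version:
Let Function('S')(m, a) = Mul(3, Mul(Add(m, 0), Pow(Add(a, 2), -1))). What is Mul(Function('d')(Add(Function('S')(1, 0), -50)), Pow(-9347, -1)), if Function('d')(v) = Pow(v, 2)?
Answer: Rational(-9409, 37388) ≈ -0.25166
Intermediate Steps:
Function('S')(m, a) = Mul(3, m, Pow(Add(2, a), -1)) (Function('S')(m, a) = Mul(3, Mul(m, Pow(Add(2, a), -1))) = Mul(3, m, Pow(Add(2, a), -1)))
Mul(Function('d')(Add(Function('S')(1, 0), -50)), Pow(-9347, -1)) = Mul(Pow(Add(Mul(3, 1, Pow(Add(2, 0), -1)), -50), 2), Pow(-9347, -1)) = Mul(Pow(Add(Mul(3, 1, Pow(2, -1)), -50), 2), Rational(-1, 9347)) = Mul(Pow(Add(Mul(3, 1, Rational(1, 2)), -50), 2), Rational(-1, 9347)) = Mul(Pow(Add(Rational(3, 2), -50), 2), Rational(-1, 9347)) = Mul(Pow(Rational(-97, 2), 2), Rational(-1, 9347)) = Mul(Rational(9409, 4), Rational(-1, 9347)) = Rational(-9409, 37388)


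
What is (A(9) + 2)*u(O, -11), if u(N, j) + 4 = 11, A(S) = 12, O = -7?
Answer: 98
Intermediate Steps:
u(N, j) = 7 (u(N, j) = -4 + 11 = 7)
(A(9) + 2)*u(O, -11) = (12 + 2)*7 = 14*7 = 98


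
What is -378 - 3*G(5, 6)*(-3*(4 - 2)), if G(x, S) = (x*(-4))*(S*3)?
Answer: -6858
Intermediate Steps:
G(x, S) = -12*S*x (G(x, S) = (-4*x)*(3*S) = -12*S*x)
-378 - 3*G(5, 6)*(-3*(4 - 2)) = -378 - 3*(-12*6*5)*(-3*(4 - 2)) = -378 - 3*(-360)*(-3*2) = -378 - (-1080)*(-6) = -378 - 1*6480 = -378 - 6480 = -6858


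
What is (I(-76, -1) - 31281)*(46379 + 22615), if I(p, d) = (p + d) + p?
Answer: -2168757396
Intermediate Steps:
I(p, d) = d + 2*p (I(p, d) = (d + p) + p = d + 2*p)
(I(-76, -1) - 31281)*(46379 + 22615) = ((-1 + 2*(-76)) - 31281)*(46379 + 22615) = ((-1 - 152) - 31281)*68994 = (-153 - 31281)*68994 = -31434*68994 = -2168757396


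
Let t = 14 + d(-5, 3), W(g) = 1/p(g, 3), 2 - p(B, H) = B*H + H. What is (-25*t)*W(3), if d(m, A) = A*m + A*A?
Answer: 20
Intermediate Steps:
d(m, A) = A**2 + A*m (d(m, A) = A*m + A**2 = A**2 + A*m)
p(B, H) = 2 - H - B*H (p(B, H) = 2 - (B*H + H) = 2 - (H + B*H) = 2 + (-H - B*H) = 2 - H - B*H)
W(g) = 1/(-1 - 3*g) (W(g) = 1/(2 - 1*3 - 1*g*3) = 1/(2 - 3 - 3*g) = 1/(-1 - 3*g))
t = 8 (t = 14 + 3*(3 - 5) = 14 + 3*(-2) = 14 - 6 = 8)
(-25*t)*W(3) = (-25*8)*(-1/(1 + 3*3)) = -(-200)/(1 + 9) = -(-200)/10 = -200*(-1/10) = 20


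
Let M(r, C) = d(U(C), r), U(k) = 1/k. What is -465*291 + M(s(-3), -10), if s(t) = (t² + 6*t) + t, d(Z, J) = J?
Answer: -135327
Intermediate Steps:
U(k) = 1/k
s(t) = t² + 7*t
M(r, C) = r
-465*291 + M(s(-3), -10) = -465*291 - 3*(7 - 3) = -135315 - 3*4 = -135315 - 12 = -135327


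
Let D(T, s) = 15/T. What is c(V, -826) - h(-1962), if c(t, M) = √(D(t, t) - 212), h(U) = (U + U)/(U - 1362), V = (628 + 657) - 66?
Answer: -327/277 + I*√315005447/1219 ≈ -1.1805 + 14.56*I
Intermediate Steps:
V = 1219 (V = 1285 - 66 = 1219)
h(U) = 2*U/(-1362 + U) (h(U) = (2*U)/(-1362 + U) = 2*U/(-1362 + U))
c(t, M) = √(-212 + 15/t) (c(t, M) = √(15/t - 212) = √(-212 + 15/t))
c(V, -826) - h(-1962) = √(-212 + 15/1219) - 2*(-1962)/(-1362 - 1962) = √(-212 + 15*(1/1219)) - 2*(-1962)/(-3324) = √(-212 + 15/1219) - 2*(-1962)*(-1)/3324 = √(-258413/1219) - 1*327/277 = I*√315005447/1219 - 327/277 = -327/277 + I*√315005447/1219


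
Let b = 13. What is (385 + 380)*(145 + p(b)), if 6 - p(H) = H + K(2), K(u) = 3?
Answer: 103275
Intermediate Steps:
p(H) = 3 - H (p(H) = 6 - (H + 3) = 6 - (3 + H) = 6 + (-3 - H) = 3 - H)
(385 + 380)*(145 + p(b)) = (385 + 380)*(145 + (3 - 1*13)) = 765*(145 + (3 - 13)) = 765*(145 - 10) = 765*135 = 103275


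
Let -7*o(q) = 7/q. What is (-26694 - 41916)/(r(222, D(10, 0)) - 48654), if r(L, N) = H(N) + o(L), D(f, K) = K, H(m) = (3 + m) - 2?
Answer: 15231420/10800967 ≈ 1.4102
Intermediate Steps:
H(m) = 1 + m
o(q) = -1/q
r(L, N) = 1 + N - 1/L (r(L, N) = (1 + N) - 1/L = 1 + N - 1/L)
(-26694 - 41916)/(r(222, D(10, 0)) - 48654) = (-26694 - 41916)/((1 + 0 - 1/222) - 48654) = -68610/((1 + 0 - 1*1/222) - 48654) = -68610/((1 + 0 - 1/222) - 48654) = -68610/(221/222 - 48654) = -68610/(-10800967/222) = -68610*(-222/10800967) = 15231420/10800967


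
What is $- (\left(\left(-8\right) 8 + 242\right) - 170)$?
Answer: $-8$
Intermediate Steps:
$- (\left(\left(-8\right) 8 + 242\right) - 170) = - (\left(-64 + 242\right) - 170) = - (178 - 170) = \left(-1\right) 8 = -8$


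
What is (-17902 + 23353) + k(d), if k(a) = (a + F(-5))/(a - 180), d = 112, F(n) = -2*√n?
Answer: 92639/17 + I*√5/34 ≈ 5449.4 + 0.065767*I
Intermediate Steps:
k(a) = (a - 2*I*√5)/(-180 + a) (k(a) = (a - 2*I*√5)/(a - 180) = (a - 2*I*√5)/(-180 + a))
(-17902 + 23353) + k(d) = (-17902 + 23353) + (112 - 2*I*√5)/(-180 + 112) = 5451 + (112 - 2*I*√5)/(-68) = 5451 - (112 - 2*I*√5)/68 = 5451 + (-28/17 + I*√5/34) = 92639/17 + I*√5/34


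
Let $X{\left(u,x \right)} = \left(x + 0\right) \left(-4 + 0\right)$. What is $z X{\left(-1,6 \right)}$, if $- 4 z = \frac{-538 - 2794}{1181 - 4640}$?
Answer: $\frac{6664}{1153} \approx 5.7797$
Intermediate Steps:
$X{\left(u,x \right)} = - 4 x$ ($X{\left(u,x \right)} = x \left(-4\right) = - 4 x$)
$z = - \frac{833}{3459}$ ($z = - \frac{\left(-538 - 2794\right) \frac{1}{1181 - 4640}}{4} = - \frac{\left(-3332\right) \frac{1}{-3459}}{4} = - \frac{\left(-3332\right) \left(- \frac{1}{3459}\right)}{4} = \left(- \frac{1}{4}\right) \frac{3332}{3459} = - \frac{833}{3459} \approx -0.24082$)
$z X{\left(-1,6 \right)} = - \frac{833 \left(\left(-4\right) 6\right)}{3459} = \left(- \frac{833}{3459}\right) \left(-24\right) = \frac{6664}{1153}$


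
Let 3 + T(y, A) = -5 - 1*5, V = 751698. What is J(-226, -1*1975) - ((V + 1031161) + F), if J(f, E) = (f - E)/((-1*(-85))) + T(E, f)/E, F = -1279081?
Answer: -16913655274/33575 ≈ -5.0376e+5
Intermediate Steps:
T(y, A) = -13 (T(y, A) = -3 + (-5 - 1*5) = -3 + (-5 - 5) = -3 - 10 = -13)
J(f, E) = -13/E - E/85 + f/85 (J(f, E) = (f - E)/((-1*(-85))) - 13/E = (f - E)/85 - 13/E = (f - E)*(1/85) - 13/E = (-E/85 + f/85) - 13/E = -13/E - E/85 + f/85)
J(-226, -1*1975) - ((V + 1031161) + F) = (-13/((-1*1975)) - (-1)*1975/85 + (1/85)*(-226)) - ((751698 + 1031161) - 1279081) = (-13/(-1975) - 1/85*(-1975) - 226/85) - (1782859 - 1279081) = (-13*(-1/1975) + 395/17 - 226/85) - 1*503778 = (13/1975 + 395/17 - 226/85) - 503778 = 691076/33575 - 503778 = -16913655274/33575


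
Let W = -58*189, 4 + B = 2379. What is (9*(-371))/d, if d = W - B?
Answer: 3339/13337 ≈ 0.25036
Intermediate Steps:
B = 2375 (B = -4 + 2379 = 2375)
W = -10962
d = -13337 (d = -10962 - 1*2375 = -10962 - 2375 = -13337)
(9*(-371))/d = (9*(-371))/(-13337) = -3339*(-1/13337) = 3339/13337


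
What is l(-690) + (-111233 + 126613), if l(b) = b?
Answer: 14690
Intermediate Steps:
l(-690) + (-111233 + 126613) = -690 + (-111233 + 126613) = -690 + 15380 = 14690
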